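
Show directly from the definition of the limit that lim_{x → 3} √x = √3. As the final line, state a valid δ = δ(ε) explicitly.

δ = min(3, √3·ε)

Fix ε > 0. We want δ > 0 such that 0 < |x − 3| < δ implies |√x − √3| < ε.
Multiplying by the conjugate, |√x − √3| = |x − 3|/(√x + √3).
Restrict δ ≤ 3 so that |x − 3| < 3 forces x > 0, and then √x + √3 > √3.
Hence |√x − √3| < |x − 3|/√3, which is < ε once |x − 3| < √3·ε.
Take δ = min(3, √3·ε). If 0 < |x − 3| < δ then x > 0 and |√x − √3| < |x − 3|/√3 < ε.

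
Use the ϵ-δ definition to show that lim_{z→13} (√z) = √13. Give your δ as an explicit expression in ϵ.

δ = min(13, √13·ϵ)

Let ϵ > 0. We want δ > 0 such that 0 < |z − 13| < δ implies |√z − √13| < ϵ.
Multiplying by the conjugate, |√z − √13| = |z − 13|/(√z + √13).
Restrict δ ≤ 13 so that |z − 13| < 13 forces z > 0, and then √z + √13 > √13.
Hence |√z − √13| < |z − 13|/√13, which is < ϵ once |z − 13| < √13·ϵ.
Take δ = min(13, √13·ϵ). If 0 < |z − 13| < δ then z > 0 and |√z − √13| < |z − 13|/√13 < ϵ.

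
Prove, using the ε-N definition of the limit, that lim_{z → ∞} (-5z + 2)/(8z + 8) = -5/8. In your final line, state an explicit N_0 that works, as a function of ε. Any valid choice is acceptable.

N_0 = (7/8)/ε

Let ε > 0 be given. We seek N_0 > 0 such that z > N_0 implies |(-5z + 2)/(8z + 8) + 5/8| < ε.
(-5z + 2)/(8z + 8) + 5/8 = (8(-5z + 2) − (-5)(8z + 8)) / (8(8z + 8)) = 56/(8(8z + 8)).
For z > 0 we have 8z + 8 > 8z, so |(-5z + 2)/(8z + 8) + 5/8| = 56/(8(8z + 8)) < 56/(8·8z) = (7/8)/z.
Thus |(-5z + 2)/(8z + 8) + 5/8| < ε whenever z > (7/8)/ε.
Take N_0 = (7/8)/ε. If z > N_0 then |(-5z + 2)/(8z + 8) + 5/8| < (7/8)/z < ε.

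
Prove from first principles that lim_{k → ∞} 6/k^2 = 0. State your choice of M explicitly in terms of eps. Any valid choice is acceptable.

M = (6/eps)^{1/2}

Let eps > 0 be given. For k ≥ 1, |6/k^2 − 0| = 6/k^2.
6/k^2 < eps ⇔ k^2 > 6/eps ⇔ k > (6/eps)^{1/2}.
Take M = (6/eps)^{1/2}. Then k > M implies 6/k^2 < eps.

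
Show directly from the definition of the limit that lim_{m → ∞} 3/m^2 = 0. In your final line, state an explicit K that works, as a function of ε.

K = (3/ε)^{1/2}

Fix ε > 0. For m ≥ 1, |3/m^2 − 0| = 3/m^2.
3/m^2 < ε ⇔ m^2 > 3/ε ⇔ m > (3/ε)^{1/2}.
Take K = (3/ε)^{1/2}. Then m > K implies 3/m^2 < ε.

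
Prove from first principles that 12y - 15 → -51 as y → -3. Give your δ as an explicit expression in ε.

δ = ε/12

Fix ε > 0. We need δ > 0 so that 0 < |y + 3| < δ implies |(12y - 15) + 51| < ε.
Since (12y - 15) + 51 = 12(y + 3), we have |(12y - 15) + 51| = 12|y + 3|.
So 12|y + 3| < ε exactly when |y + 3| < ε/12.
Take δ = ε/12. If 0 < |y + 3| < δ then |(12y - 15) + 51| = 12|y + 3| < 12·(ε/12) = ε.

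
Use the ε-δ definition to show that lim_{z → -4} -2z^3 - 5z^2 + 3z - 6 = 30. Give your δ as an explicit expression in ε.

δ = min(1, ε/74)

Fix ε > 0. We want δ > 0 such that 0 < |z + 4| < δ implies |(-2z^3 - 5z^2 + 3z - 6) − 30| < ε.
(-2z^3 - 5z^2 + 3z - 6) − 30 = -2z^3 - 5z^2 + 3z - 36 = (z + 4)(-2z^2 + 3z - 9).
So |(-2z^3 - 5z^2 + 3z - 6) − 30| = |z + 4|·|-2z^2 + 3z - 9|.
Assume first that |z + 4| < 1, so |z| < 5. Then |-2z^2 + 3z - 9| ≤ 2·5^2 + 3·5 + 9 = 74.
Hence |(-2z^3 - 5z^2 + 3z - 6) − 30| ≤ 74|z + 4| < ε provided |z + 4| < ε/74.
Take δ = min(1, ε/74). Then 0 < |z + 4| < δ gives both |z + 4| < 1 and |z + 4| < ε/74, so |(-2z^3 - 5z^2 + 3z - 6) − 30| < ε.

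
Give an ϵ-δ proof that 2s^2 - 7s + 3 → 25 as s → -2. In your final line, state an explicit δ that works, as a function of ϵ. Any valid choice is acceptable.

Fix ϵ > 0. We want δ > 0 such that 0 < |s + 2| < δ implies |(2s^2 - 7s + 3) − 25| < ϵ.
(2s^2 - 7s + 3) − 25 = 2s^2 - 7s - 22 = (s + 2)(2s - 11).
So |(2s^2 - 7s + 3) − 25| = |s + 2|·|2s - 11|.
Require δ ≤ 1. Then |s + 2| < 1 gives |s| < 3, and by the triangle inequality |2s - 11| ≤ 2·3 + 11 = 17.
Hence |(2s^2 - 7s + 3) − 25| ≤ 17|s + 2| < ϵ provided |s + 2| < ϵ/17.
Take δ = min(1, ϵ/17). Then 0 < |s + 2| < δ gives both |s + 2| < 1 and |s + 2| < ϵ/17, so |(2s^2 - 7s + 3) − 25| < ϵ.

δ = min(1, ϵ/17)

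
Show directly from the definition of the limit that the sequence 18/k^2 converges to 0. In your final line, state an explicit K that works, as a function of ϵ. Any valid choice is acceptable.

Suppose ϵ > 0. For k ≥ 1, |18/k^2 − 0| = 18/k^2.
18/k^2 < ϵ ⇔ k^2 > 18/ϵ ⇔ k > (18/ϵ)^{1/2}.
Take K = (18/ϵ)^{1/2}. Then k > K implies 18/k^2 < ϵ.

K = (18/ϵ)^{1/2}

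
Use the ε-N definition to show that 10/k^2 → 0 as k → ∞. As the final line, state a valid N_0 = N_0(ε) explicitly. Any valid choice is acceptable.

N_0 = (10/ε)^{1/2}

Fix ε > 0. For k ≥ 1, |10/k^2 − 0| = 10/k^2.
10/k^2 < ε ⇔ k^2 > 10/ε ⇔ k > (10/ε)^{1/2}.
Take N_0 = (10/ε)^{1/2}. Then k > N_0 implies 10/k^2 < ε.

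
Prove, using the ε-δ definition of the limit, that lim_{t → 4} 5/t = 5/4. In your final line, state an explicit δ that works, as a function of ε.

Let ε > 0. We seek δ > 0 such that 0 < |t − 4| < δ implies |5/t − (5/4)| < ε.
|5/t − (5/4)| = 5·|4 − t|/(4·|t|) = 5|t − 4|/(4|t|).
Require δ ≤ 2 so that |t| > 4 − 2 = 2, hence 4|t| > 8.
Then |5/t − (5/4)| < 5|t − 4|/8, which is < ε when |t − 4| < (8/5)ε.
Take δ = min(2, (8/5)ε). Then 0 < |t − 4| < δ gives both |t − 4| < 2 and |t − 4| < (8/5)ε, so |5/t − (5/4)| < ε.

δ = min(2, (8/5)ε)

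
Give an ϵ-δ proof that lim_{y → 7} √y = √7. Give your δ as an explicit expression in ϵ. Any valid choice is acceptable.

Let ϵ > 0 be given. We want δ > 0 such that 0 < |y − 7| < δ implies |√y − √7| < ϵ.
Multiplying by the conjugate, |√y − √7| = |y − 7|/(√y + √7).
Restrict δ ≤ 7 so that |y − 7| < 7 forces y > 0, and then √y + √7 > √7.
Hence |√y − √7| < |y − 7|/√7, which is < ϵ once |y − 7| < √7·ϵ.
Take δ = min(7, √7·ϵ). If 0 < |y − 7| < δ then y > 0 and |√y − √7| < |y − 7|/√7 < ϵ.

δ = min(7, √7·ϵ)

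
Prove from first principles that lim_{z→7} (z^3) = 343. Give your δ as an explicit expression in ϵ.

δ = min(1, ϵ/169)

Fix ϵ > 0. We seek δ > 0 with 0 < |z − 7| < δ ⇒ |z^3 − 343| < ϵ.
Factor: z^3 − 343 = (z − 7)(z^2 + 7z + 49), so |z^3 − 343| = |z − 7|·|z^2 + 7z + 49|.
Restrict δ ≤ 1. Then |z − 7| < 1 gives |z| < 8, so by the triangle inequality |z^2 + 7z + 49| ≤ 8^2 + 7·8 + 49 = 169.
Hence |z^3 − 343| ≤ 169|z − 7|, which is < ϵ once |z − 7| < ϵ/169.
Take δ = min(1, ϵ/169). If 0 < |z − 7| < δ then both bounds hold and |z^3 − 343| ≤ 169|z − 7| < 169·(ϵ/169) = ϵ.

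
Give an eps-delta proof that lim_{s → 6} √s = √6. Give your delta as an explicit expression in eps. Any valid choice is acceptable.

Fix eps > 0. We want delta > 0 such that 0 < |s − 6| < delta implies |√s − √6| < eps.
Multiplying by the conjugate, |√s − √6| = |s − 6|/(√s + √6).
Restrict delta ≤ 6 so that |s − 6| < 6 forces s > 0, and then √s + √6 > √6.
Hence |√s − √6| < |s − 6|/√6, which is < eps once |s − 6| < √6·eps.
Take delta = min(6, √6·eps). If 0 < |s − 6| < delta then s > 0 and |√s − √6| < |s − 6|/√6 < eps.

delta = min(6, √6·eps)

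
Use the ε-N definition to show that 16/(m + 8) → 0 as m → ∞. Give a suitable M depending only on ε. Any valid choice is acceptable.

M = 16/ε

Let ε > 0. For m ≥ 1, |16/(m + 8) − 0| = 16/(m + 8) ≤ 16/m.
We need 16/m < ε, i.e. m > 16/ε.
Take M = 16/ε. If m > M then |16/(m + 8)| ≤ 16/m < ε.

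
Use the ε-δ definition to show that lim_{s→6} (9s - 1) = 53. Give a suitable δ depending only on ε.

Let ε > 0 be given. We need δ > 0 so that 0 < |s − 6| < δ implies |(9s - 1) − 53| < ε.
Since (9s - 1) − 53 = 9(s − 6), we have |(9s - 1) − 53| = 9|s − 6|.
Thus it suffices that |s − 6| < ε/9.
Take δ = ε/9. If 0 < |s − 6| < δ then |(9s - 1) − 53| = 9|s − 6| < 9·(ε/9) = ε.

δ = ε/9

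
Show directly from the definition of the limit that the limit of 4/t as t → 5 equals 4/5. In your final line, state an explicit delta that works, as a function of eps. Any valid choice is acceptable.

delta = min(5/2, (25/8)eps)

Fix eps > 0. We seek delta > 0 such that 0 < |t − 5| < delta implies |4/t − (4/5)| < eps.
|4/t − (4/5)| = 4·|5 − t|/(5·|t|) = 4|t − 5|/(5|t|).
Require delta ≤ 5/2 so that |t| > 5 − 5/2 = 5/2, hence 5|t| > 25/2.
Then |4/t − (4/5)| < 4|t − 5|/(25/2), which is < eps when |t − 5| < (25/8)eps.
Take delta = min(5/2, (25/8)eps). Then 0 < |t − 5| < delta gives both |t − 5| < 5/2 and |t − 5| < (25/8)eps, so |4/t − (4/5)| < eps.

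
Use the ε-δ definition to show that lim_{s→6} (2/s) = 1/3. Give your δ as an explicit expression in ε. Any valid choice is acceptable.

Let ε > 0 be given. We seek δ > 0 such that 0 < |s − 6| < δ implies |2/s − (1/3)| < ε.
|2/s − (1/3)| = 2·|6 − s|/(6·|s|) = 2|s − 6|/(6|s|).
Require δ ≤ 3 so that |s| > 6 − 3 = 3, hence 6|s| > 18.
Then |2/s − (1/3)| < 2|s − 6|/18, which is < ε when |s − 6| < 9ε.
Take δ = min(3, 9ε). Then 0 < |s − 6| < δ gives both |s − 6| < 3 and |s − 6| < 9ε, so |2/s − (1/3)| < ε.

δ = min(3, 9ε)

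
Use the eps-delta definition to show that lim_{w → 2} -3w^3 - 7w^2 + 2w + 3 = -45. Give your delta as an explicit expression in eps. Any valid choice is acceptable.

Let eps > 0 be given. We want delta > 0 such that 0 < |w − 2| < delta implies |(-3w^3 - 7w^2 + 2w + 3) + 45| < eps.
(-3w^3 - 7w^2 + 2w + 3) + 45 = -3w^3 - 7w^2 + 2w + 48 = (w − 2)(-3w^2 - 13w - 24).
So |(-3w^3 - 7w^2 + 2w + 3) + 45| = |w − 2|·|-3w^2 - 13w - 24|.
Require delta ≤ 1. Then |w − 2| < 1 gives |w| < 3, and by the triangle inequality |-3w^2 - 13w - 24| ≤ 3·3^2 + 13·3 + 24 = 90.
Hence |(-3w^3 - 7w^2 + 2w + 3) + 45| ≤ 90|w − 2| < eps provided |w − 2| < eps/90.
Choosing delta = min(1, eps/90) ensures both conditions, hence |(-3w^3 - 7w^2 + 2w + 3) + 45| < eps.

delta = min(1, eps/90)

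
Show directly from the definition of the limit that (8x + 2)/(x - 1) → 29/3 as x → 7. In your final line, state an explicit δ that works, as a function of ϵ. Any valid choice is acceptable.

Let ϵ > 0 be given. We want δ > 0 with 0 < |x − 7| < δ ⇒ |(8x + 2)/(x - 1) − (29/3)| < ϵ.
Combining over a common denominator, (8x + 2)/(x - 1) − (29/3) = [(8x + 2)·6 − 58·(x - 1)] / [6·(x - 1)] = -10(x − 7) / (6(x - 1)).
So |(8x + 2)/(x - 1) − (29/3)| = 10|x − 7| / (6·|x − 1|).
Require δ ≤ 3, so |x − 1| ≥ |6| − |x − 7| > 6 − 3 = 3.
Hence |(8x + 2)/(x - 1) − (29/3)| < 10|x − 7|/(6·3) = (5/9)|x − 7|, which is < ϵ once |x − 7| < (9/5)ϵ.
Take δ = min(3, (9/5)ϵ). Then 0 < |x − 7| < δ forces both bounds, so |(8x + 2)/(x - 1) − (29/3)| < ϵ.

δ = min(3, (9/5)ϵ)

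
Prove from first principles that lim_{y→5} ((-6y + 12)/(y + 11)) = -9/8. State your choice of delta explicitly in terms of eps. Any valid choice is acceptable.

Fix eps > 0. We want delta > 0 with 0 < |y − 5| < delta ⇒ |(-6y + 12)/(y + 11) + 9/8| < eps.
Combining over a common denominator, (-6y + 12)/(y + 11) + 9/8 = [(-6y + 12)·16 − (-18)·(y + 11)] / [16·(y + 11)] = -78(y − 5) / (16(y + 11)).
So |(-6y + 12)/(y + 11) + 9/8| = 78|y − 5| / (16·|y + 11|).
Require delta ≤ 8, so |y + 11| ≥ |16| − |y − 5| > 16 − 8 = 8.
Hence |(-6y + 12)/(y + 11) + 9/8| < 78|y − 5|/(16·8) = (39/64)|y − 5|, which is < eps once |y − 5| < (64/39)eps.
Take delta = min(8, (64/39)eps). Then 0 < |y − 5| < delta forces both bounds, so |(-6y + 12)/(y + 11) + 9/8| < eps.

delta = min(8, (64/39)eps)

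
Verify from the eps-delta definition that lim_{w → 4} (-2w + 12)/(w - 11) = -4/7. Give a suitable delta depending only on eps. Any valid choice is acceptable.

Let eps > 0 be given. We want delta > 0 with 0 < |w − 4| < delta ⇒ |(-2w + 12)/(w - 11) + 4/7| < eps.
Combining over a common denominator, (-2w + 12)/(w - 11) + 4/7 = [(-2w + 12)·(-7) − 4·(w - 11)] / [(-7)·(w - 11)] = 10(w − 4) / ((-7)(w - 11)).
So |(-2w + 12)/(w - 11) + 4/7| = 10|w − 4| / (7·|w − 11|).
Restrict delta ≤ 7/2. Then |w − 4| < 7/2 gives |w − 11| = |(w − 4) + (-7)| ≥ 7 − 7/2 = 7/2.
Hence |(-2w + 12)/(w - 11) + 4/7| < 10|w − 4|/(7·(7/2)) = (20/49)|w − 4|, which is < eps once |w − 4| < (49/20)eps.
Take delta = min(7/2, (49/20)eps). Then 0 < |w − 4| < delta forces both bounds, so |(-2w + 12)/(w - 11) + 4/7| < eps.

delta = min(7/2, (49/20)eps)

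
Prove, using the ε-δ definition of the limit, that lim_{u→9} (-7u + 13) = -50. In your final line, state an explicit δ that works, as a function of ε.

δ = ε/7

Let ε > 0 be given. We need δ > 0 so that 0 < |u − 9| < δ implies |(-7u + 13) + 50| < ε.
Since (-7u + 13) + 50 = -7(u − 9), we have |(-7u + 13) + 50| = 7|u − 9|.
Thus it suffices that |u − 9| < ε/7.
Choosing δ = ε/7 gives |(-7u + 13) + 50| = 7|u − 9| < ε whenever |u − 9| < δ.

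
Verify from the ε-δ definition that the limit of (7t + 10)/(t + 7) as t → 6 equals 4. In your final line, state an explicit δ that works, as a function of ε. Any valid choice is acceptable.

Let ε > 0. We want δ > 0 with 0 < |t − 6| < δ ⇒ |(7t + 10)/(t + 7) − 4| < ε.
Combining over a common denominator, (7t + 10)/(t + 7) − 4 = [(7t + 10)·13 − 52·(t + 7)] / [13·(t + 7)] = 39(t − 6) / (13(t + 7)).
So |(7t + 10)/(t + 7) − 4| = 39|t − 6| / (13·|t + 7|).
Restrict δ ≤ 13/2. Then |t − 6| < 13/2 gives |t + 7| = |(t − 6) + 13| ≥ 13 − 13/2 = 13/2.
Hence |(7t + 10)/(t + 7) − 4| < 39|t − 6|/(13·(13/2)) = (6/13)|t − 6|, which is < ε once |t − 6| < (13/6)ε.
Take δ = min(13/2, (13/6)ε). Then 0 < |t − 6| < δ forces both bounds, so |(7t + 10)/(t + 7) − 4| < ε.

δ = min(13/2, (13/6)ε)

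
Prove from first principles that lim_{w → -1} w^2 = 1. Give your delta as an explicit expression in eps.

delta = min(1, eps/3)

Let eps > 0. We seek delta > 0 with 0 < |w + 1| < delta ⇒ |w^2 − 1| < eps.
Factor: w^2 − 1 = (w + 1)(w - 1), so |w^2 − 1| = |w + 1|·|w - 1|.
Impose delta ≤ 1 so that |w| < 2; then |w - 1| ≤ 3.
Hence |w^2 − 1| ≤ 3|w + 1|, which is < eps once |w + 1| < eps/3.
Take delta = min(1, eps/3). If 0 < |w + 1| < delta then both bounds hold and |w^2 − 1| ≤ 3|w + 1| < 3·(eps/3) = eps.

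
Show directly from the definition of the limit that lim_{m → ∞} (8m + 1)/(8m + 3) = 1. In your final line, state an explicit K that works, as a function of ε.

K = (1/4)/ε

Let ε > 0. For m ≥ 1, |(8m + 1)/(8m + 3) − 1| = |-16|/(8(8m + 3)) = 16/(8(8m + 3)).
Since 8m + 3 ≥ 8m for m ≥ 1, this is ≤ 16/(8·8m) = (1/4)/m.
So |(8m + 1)/(8m + 3) − 1| < ε whenever m > (1/4)/ε.
Take K = (1/4)/ε. If m > K then |(8m + 1)/(8m + 3) − 1| ≤ (1/4)/m < ε.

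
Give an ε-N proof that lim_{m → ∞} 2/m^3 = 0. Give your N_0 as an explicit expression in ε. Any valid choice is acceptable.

N_0 = (2/ε)^{1/3}

Let ε > 0 be given. For m ≥ 1, |2/m^3 − 0| = 2/m^3.
2/m^3 < ε ⇔ m^3 > 2/ε ⇔ m > (2/ε)^{1/3}.
Take N_0 = (2/ε)^{1/3}. Then m > N_0 implies 2/m^3 < ε.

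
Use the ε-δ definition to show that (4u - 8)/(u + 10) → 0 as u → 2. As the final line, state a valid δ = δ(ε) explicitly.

δ = min(6, (3/2)ε)

Fix ε > 0. We want δ > 0 with 0 < |u − 2| < δ ⇒ |(4u - 8)/(u + 10) − 0| < ε.
Combining over a common denominator, (4u - 8)/(u + 10) − 0 = [(4u - 8)·12 − 0·(u + 10)] / [12·(u + 10)] = 48(u − 2) / (12(u + 10)).
So |(4u - 8)/(u + 10) − 0| = 48|u − 2| / (12·|u + 10|).
Require δ ≤ 6, so |u + 10| ≥ |12| − |u − 2| > 12 − 6 = 6.
Hence |(4u - 8)/(u + 10) − 0| < 48|u − 2|/(12·6) = (2/3)|u − 2|, which is < ε once |u − 2| < (3/2)ε.
Take δ = min(6, (3/2)ε). Then 0 < |u − 2| < δ forces both bounds, so |(4u - 8)/(u + 10) − 0| < ε.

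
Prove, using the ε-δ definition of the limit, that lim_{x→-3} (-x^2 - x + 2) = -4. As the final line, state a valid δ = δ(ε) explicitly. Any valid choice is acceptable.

δ = min(1, ε/6)

Let ε > 0. We want δ > 0 such that 0 < |x + 3| < δ implies |(-x^2 - x + 2) + 4| < ε.
(-x^2 - x + 2) + 4 = -x^2 - x + 6 = (x + 3)(-x + 2).
So |(-x^2 - x + 2) + 4| = |x + 3|·|-x + 2|.
Require δ ≤ 1. Then |x + 3| < 1 gives |x| < 4, and by the triangle inequality |-x + 2| ≤ 4 + 2 = 6.
Hence |(-x^2 - x + 2) + 4| ≤ 6|x + 3| < ε provided |x + 3| < ε/6.
Choosing δ = min(1, ε/6) ensures both conditions, hence |(-x^2 - x + 2) + 4| < ε.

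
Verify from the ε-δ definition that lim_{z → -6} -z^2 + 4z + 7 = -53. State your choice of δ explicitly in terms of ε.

δ = min(2, ε/18)

Let ε > 0 be given. We want δ > 0 such that 0 < |z + 6| < δ implies |(-z^2 + 4z + 7) + 53| < ε.
(-z^2 + 4z + 7) + 53 = -z^2 + 4z + 60 = (z + 6)(-z + 10).
So |(-z^2 + 4z + 7) + 53| = |z + 6|·|-z + 10|.
Assume first that |z + 6| < 2, so |z| < 8. Then |-z + 10| ≤ 8 + 10 = 18.
Hence |(-z^2 + 4z + 7) + 53| ≤ 18|z + 6| < ε provided |z + 6| < ε/18.
Choosing δ = min(2, ε/18) ensures both conditions, hence |(-z^2 + 4z + 7) + 53| < ε.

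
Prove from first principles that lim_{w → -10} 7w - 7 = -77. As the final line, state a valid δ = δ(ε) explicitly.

δ = ε/7

Suppose ε > 0. We need δ > 0 so that 0 < |w + 10| < δ implies |(7w - 7) + 77| < ε.
Since (7w - 7) + 77 = 7(w + 10), we have |(7w - 7) + 77| = 7|w + 10|.
Thus it suffices that |w + 10| < ε/7.
Take δ = ε/7. If 0 < |w + 10| < δ then |(7w - 7) + 77| = 7|w + 10| < 7·(ε/7) = ε.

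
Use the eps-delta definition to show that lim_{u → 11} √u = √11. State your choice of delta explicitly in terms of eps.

delta = min(11, √11·eps)

Suppose eps > 0. We want delta > 0 such that 0 < |u − 11| < delta implies |√u − √11| < eps.
Rationalise: √u − √11 = (u − 11)/(√u + √11), so |√u − √11| = |u − 11|/(√u + √11).
Restrict delta ≤ 11 so that |u − 11| < 11 forces u > 0, and then √u + √11 > √11.
Hence |√u − √11| < |u − 11|/√11, which is < eps once |u − 11| < √11·eps.
Take delta = min(11, √11·eps). If 0 < |u − 11| < delta then u > 0 and |√u − √11| < |u − 11|/√11 < eps.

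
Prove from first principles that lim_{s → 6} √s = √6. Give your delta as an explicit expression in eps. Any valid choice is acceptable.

Fix eps > 0. We want delta > 0 such that 0 < |s − 6| < delta implies |√s − √6| < eps.
Rationalise: √s − √6 = (s − 6)/(√s + √6), so |√s − √6| = |s − 6|/(√s + √6).
Restrict delta ≤ 6 so that |s − 6| < 6 forces s > 0, and then √s + √6 > √6.
Hence |√s − √6| < |s − 6|/√6, which is < eps once |s − 6| < √6·eps.
Take delta = min(6, √6·eps). If 0 < |s − 6| < delta then s > 0 and |√s − √6| < |s − 6|/√6 < eps.

delta = min(6, √6·eps)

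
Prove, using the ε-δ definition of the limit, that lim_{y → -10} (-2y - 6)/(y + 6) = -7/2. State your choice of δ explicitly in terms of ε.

Suppose ε > 0. We want δ > 0 with 0 < |y + 10| < δ ⇒ |(-2y - 6)/(y + 6) + 7/2| < ε.
Combining over a common denominator, (-2y - 6)/(y + 6) + 7/2 = [(-2y - 6)·(-4) − 14·(y + 6)] / [(-4)·(y + 6)] = -6(y + 10) / ((-4)(y + 6)).
So |(-2y - 6)/(y + 6) + 7/2| = 6|y + 10| / (4·|y + 6|).
Require δ ≤ 2, so |y + 6| ≥ |-4| − |y + 10| > 4 − 2 = 2.
Hence |(-2y - 6)/(y + 6) + 7/2| < 6|y + 10|/(4·2) = (3/4)|y + 10|, which is < ε once |y + 10| < (4/3)ε.
Take δ = min(2, (4/3)ε). Then 0 < |y + 10| < δ forces both bounds, so |(-2y - 6)/(y + 6) + 7/2| < ε.

δ = min(2, (4/3)ε)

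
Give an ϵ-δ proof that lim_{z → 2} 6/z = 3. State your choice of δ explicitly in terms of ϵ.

Suppose ϵ > 0. We seek δ > 0 such that 0 < |z − 2| < δ implies |6/z − 3| < ϵ.
|6/z − 3| = 6·|2 − z|/(2·|z|) = 6|z − 2|/(2|z|).
Restrict δ ≤ 1. Then |z − 2| < 1 gives |z| > 1, so 2|z| > 2.
Then |6/z − 3| < 6|z − 2|/2, which is < ϵ when |z − 2| < (1/3)ϵ.
Take δ = min(1, (1/3)ϵ). Then 0 < |z − 2| < δ gives both |z − 2| < 1 and |z − 2| < (1/3)ϵ, so |6/z − 3| < ϵ.

δ = min(1, (1/3)ϵ)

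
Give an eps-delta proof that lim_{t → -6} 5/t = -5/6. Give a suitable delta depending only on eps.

delta = min(3, (18/5)eps)

Let eps > 0 be given. We seek delta > 0 such that 0 < |t + 6| < delta implies |5/t + 5/6| < eps.
|5/t + 5/6| = 5·|-6 − t|/(6·|t|) = 5|t + 6|/(6|t|).
Require delta ≤ 3 so that |t| > 6 − 3 = 3, hence 6|t| > 18.
Then |5/t + 5/6| < 5|t + 6|/18, which is < eps when |t + 6| < (18/5)eps.
Take delta = min(3, (18/5)eps). Then 0 < |t + 6| < delta gives both |t + 6| < 3 and |t + 6| < (18/5)eps, so |5/t + 5/6| < eps.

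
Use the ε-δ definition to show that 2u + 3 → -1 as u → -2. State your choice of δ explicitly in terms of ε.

δ = ε/2

Let ε > 0. We need δ > 0 so that 0 < |u + 2| < δ implies |(2u + 3) + 1| < ε.
Since (2u + 3) + 1 = 2(u + 2), we have |(2u + 3) + 1| = 2|u + 2|.
Thus it suffices that |u + 2| < ε/2.
Take δ = ε/2. If 0 < |u + 2| < δ then |(2u + 3) + 1| = 2|u + 2| < 2·(ε/2) = ε.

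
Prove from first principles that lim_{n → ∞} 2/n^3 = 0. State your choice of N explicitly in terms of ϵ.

Let ϵ > 0. For n ≥ 1, |2/n^3 − 0| = 2/n^3.
2/n^3 < ϵ ⇔ n^3 > 2/ϵ ⇔ n > (2/ϵ)^{1/3}.
Take N = (2/ϵ)^{1/3}. Then n > N implies 2/n^3 < ϵ.

N = (2/ϵ)^{1/3}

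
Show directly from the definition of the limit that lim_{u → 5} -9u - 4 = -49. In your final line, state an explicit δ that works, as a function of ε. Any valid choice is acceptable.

Let ε > 0. We need δ > 0 so that 0 < |u − 5| < δ implies |(-9u - 4) + 49| < ε.
Since (-9u - 4) + 49 = -9(u − 5), we have |(-9u - 4) + 49| = 9|u − 5|.
Thus it suffices that |u − 5| < ε/9.
Choosing δ = ε/9 gives |(-9u - 4) + 49| = 9|u − 5| < ε whenever |u − 5| < δ.

δ = ε/9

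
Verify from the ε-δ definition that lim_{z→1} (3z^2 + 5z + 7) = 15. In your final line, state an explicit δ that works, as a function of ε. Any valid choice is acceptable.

Suppose ε > 0. We want δ > 0 such that 0 < |z − 1| < δ implies |(3z^2 + 5z + 7) − 15| < ε.
(3z^2 + 5z + 7) − 15 = 3z^2 + 5z - 8 = (z − 1)(3z + 8).
So |(3z^2 + 5z + 7) − 15| = |z − 1|·|3z + 8|.
Require δ ≤ 2. Then |z − 1| < 2 gives |z| < 3, and by the triangle inequality |3z + 8| ≤ 3·3 + 8 = 17.
Hence |(3z^2 + 5z + 7) − 15| ≤ 17|z − 1| < ε provided |z − 1| < ε/17.
Choosing δ = min(2, ε/17) ensures both conditions, hence |(3z^2 + 5z + 7) − 15| < ε.

δ = min(2, ε/17)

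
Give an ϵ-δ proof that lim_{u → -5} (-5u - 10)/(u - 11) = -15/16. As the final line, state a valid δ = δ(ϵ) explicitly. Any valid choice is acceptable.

δ = min(8, (128/65)ϵ)

Suppose ϵ > 0. We want δ > 0 with 0 < |u + 5| < δ ⇒ |(-5u - 10)/(u - 11) + 15/16| < ϵ.
Combining over a common denominator, (-5u - 10)/(u - 11) + 15/16 = [(-5u - 10)·(-16) − 15·(u - 11)] / [(-16)·(u - 11)] = 65(u + 5) / ((-16)(u - 11)).
So |(-5u - 10)/(u - 11) + 15/16| = 65|u + 5| / (16·|u − 11|).
Restrict δ ≤ 8. Then |u + 5| < 8 gives |u − 11| = |(u + 5) + (-16)| ≥ 16 − 8 = 8.
Hence |(-5u - 10)/(u - 11) + 15/16| < 65|u + 5|/(16·8) = (65/128)|u + 5|, which is < ϵ once |u + 5| < (128/65)ϵ.
Take δ = min(8, (128/65)ϵ). Then 0 < |u + 5| < δ forces both bounds, so |(-5u - 10)/(u - 11) + 15/16| < ϵ.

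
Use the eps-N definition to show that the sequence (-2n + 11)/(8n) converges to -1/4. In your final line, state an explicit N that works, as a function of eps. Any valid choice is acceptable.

N = (11/8)/eps

Let eps > 0. For n ≥ 1, |(-2n + 11)/(8n) + 1/4| = |88|/(8(8n)) = 88/(8(8n)).
Since 8n ≥ 8n for n ≥ 1, this is ≤ 88/(8·8n) = (11/8)/n.
So |(-2n + 11)/(8n) + 1/4| < eps whenever n > (11/8)/eps.
Take N = (11/8)/eps. If n > N then |(-2n + 11)/(8n) + 1/4| ≤ (11/8)/n < eps.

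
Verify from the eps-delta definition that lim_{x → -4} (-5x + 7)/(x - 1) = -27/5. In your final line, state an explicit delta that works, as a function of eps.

delta = min(5/2, (25/4)eps)

Let eps > 0. We want delta > 0 with 0 < |x + 4| < delta ⇒ |(-5x + 7)/(x - 1) + 27/5| < eps.
Combining over a common denominator, (-5x + 7)/(x - 1) + 27/5 = [(-5x + 7)·(-5) − 27·(x - 1)] / [(-5)·(x - 1)] = -2(x + 4) / ((-5)(x - 1)).
So |(-5x + 7)/(x - 1) + 27/5| = 2|x + 4| / (5·|x − 1|).
Require delta ≤ 5/2, so |x − 1| ≥ |-5| − |x + 4| > 5 − 5/2 = 5/2.
Hence |(-5x + 7)/(x - 1) + 27/5| < 2|x + 4|/(5·(5/2)) = (4/25)|x + 4|, which is < eps once |x + 4| < (25/4)eps.
Take delta = min(5/2, (25/4)eps). Then 0 < |x + 4| < delta forces both bounds, so |(-5x + 7)/(x - 1) + 27/5| < eps.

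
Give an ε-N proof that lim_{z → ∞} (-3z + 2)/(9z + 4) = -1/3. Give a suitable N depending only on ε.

N = (10/27)/ε

Fix ε > 0. We seek N > 0 such that z > N implies |(-3z + 2)/(9z + 4) + 1/3| < ε.
(-3z + 2)/(9z + 4) + 1/3 = (9(-3z + 2) − (-3)(9z + 4)) / (9(9z + 4)) = 30/(9(9z + 4)).
For z > 0 we have 9z + 4 > 9z, so |(-3z + 2)/(9z + 4) + 1/3| = 30/(9(9z + 4)) < 30/(9·9z) = (10/27)/z.
Thus |(-3z + 2)/(9z + 4) + 1/3| < ε whenever z > (10/27)/ε.
Take N = (10/27)/ε. If z > N then |(-3z + 2)/(9z + 4) + 1/3| < (10/27)/z < ε.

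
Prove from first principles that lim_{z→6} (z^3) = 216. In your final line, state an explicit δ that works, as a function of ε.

Fix ε > 0. We seek δ > 0 with 0 < |z − 6| < δ ⇒ |z^3 − 216| < ε.
Factor: z^3 − 216 = (z − 6)(z^2 + 6z + 36), so |z^3 − 216| = |z − 6|·|z^2 + 6z + 36|.
Impose δ ≤ 2 so that |z| < 8; then |z^2 + 6z + 36| ≤ 148.
Hence |z^3 − 216| ≤ 148|z − 6|, which is < ε once |z − 6| < ε/148.
Take δ = min(2, ε/148). If 0 < |z − 6| < δ then both bounds hold and |z^3 − 216| ≤ 148|z − 6| < 148·(ε/148) = ε.

δ = min(2, ε/148)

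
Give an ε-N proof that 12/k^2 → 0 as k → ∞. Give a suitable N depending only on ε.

N = (12/ε)^{1/2}

Suppose ε > 0. For k ≥ 1, |12/k^2 − 0| = 12/k^2.
12/k^2 < ε ⇔ k^2 > 12/ε ⇔ k > (12/ε)^{1/2}.
Take N = (12/ε)^{1/2}. Then k > N implies 12/k^2 < ε.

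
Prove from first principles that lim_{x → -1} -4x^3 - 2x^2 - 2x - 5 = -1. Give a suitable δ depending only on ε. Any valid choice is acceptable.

Let ε > 0. We want δ > 0 such that 0 < |x + 1| < δ implies |(-4x^3 - 2x^2 - 2x - 5) + 1| < ε.
(-4x^3 - 2x^2 - 2x - 5) + 1 = -4x^3 - 2x^2 - 2x - 4 = (x + 1)(-4x^2 + 2x - 4).
So |(-4x^3 - 2x^2 - 2x - 5) + 1| = |x + 1|·|-4x^2 + 2x - 4|.
Require δ ≤ 1. Then |x + 1| < 1 gives |x| < 2, and by the triangle inequality |-4x^2 + 2x - 4| ≤ 4·2^2 + 2·2 + 4 = 24.
Hence |(-4x^3 - 2x^2 - 2x - 5) + 1| ≤ 24|x + 1| < ε provided |x + 1| < ε/24.
Take δ = min(1, ε/24). Then 0 < |x + 1| < δ gives both |x + 1| < 1 and |x + 1| < ε/24, so |(-4x^3 - 2x^2 - 2x - 5) + 1| < ε.

δ = min(1, ε/24)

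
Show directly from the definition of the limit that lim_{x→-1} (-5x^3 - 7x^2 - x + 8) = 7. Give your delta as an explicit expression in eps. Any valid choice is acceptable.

delta = min(2, eps/52)

Fix eps > 0. We want delta > 0 such that 0 < |x + 1| < delta implies |(-5x^3 - 7x^2 - x + 8) − 7| < eps.
(-5x^3 - 7x^2 - x + 8) − 7 = -5x^3 - 7x^2 - x + 1 = (x + 1)(-5x^2 - 2x + 1).
So |(-5x^3 - 7x^2 - x + 8) − 7| = |x + 1|·|-5x^2 - 2x + 1|.
Require delta ≤ 2. Then |x + 1| < 2 gives |x| < 3, and by the triangle inequality |-5x^2 - 2x + 1| ≤ 5·3^2 + 2·3 + 1 = 52.
Hence |(-5x^3 - 7x^2 - x + 8) − 7| ≤ 52|x + 1| < eps provided |x + 1| < eps/52.
Choosing delta = min(2, eps/52) ensures both conditions, hence |(-5x^3 - 7x^2 - x + 8) − 7| < eps.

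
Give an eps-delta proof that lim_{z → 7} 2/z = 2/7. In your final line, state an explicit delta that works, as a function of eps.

Fix eps > 0. We seek delta > 0 such that 0 < |z − 7| < delta implies |2/z − (2/7)| < eps.
|2/z − (2/7)| = 2·|7 − z|/(7·|z|) = 2|z − 7|/(7|z|).
Require delta ≤ 7/2 so that |z| > 7 − 7/2 = 7/2, hence 7|z| > 49/2.
Then |2/z − (2/7)| < 2|z − 7|/(49/2), which is < eps when |z − 7| < (49/4)eps.
Take delta = min(7/2, (49/4)eps). Then 0 < |z − 7| < delta gives both |z − 7| < 7/2 and |z − 7| < (49/4)eps, so |2/z − (2/7)| < eps.

delta = min(7/2, (49/4)eps)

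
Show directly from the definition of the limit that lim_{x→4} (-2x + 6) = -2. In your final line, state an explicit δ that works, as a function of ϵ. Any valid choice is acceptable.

δ = ϵ/2

Fix ϵ > 0. We need δ > 0 so that 0 < |x − 4| < δ implies |(-2x + 6) + 2| < ϵ.
Since (-2x + 6) + 2 = -2(x − 4), we have |(-2x + 6) + 2| = 2|x − 4|.
So 2|x − 4| < ϵ exactly when |x − 4| < ϵ/2.
Take δ = ϵ/2. If 0 < |x − 4| < δ then |(-2x + 6) + 2| = 2|x − 4| < 2·(ϵ/2) = ϵ.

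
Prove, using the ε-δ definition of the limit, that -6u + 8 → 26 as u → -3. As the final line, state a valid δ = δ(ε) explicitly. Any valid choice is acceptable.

Let ε > 0 be given. We need δ > 0 so that 0 < |u + 3| < δ implies |(-6u + 8) − 26| < ε.
Since (-6u + 8) − 26 = -6(u + 3), we have |(-6u + 8) − 26| = 6|u + 3|.
So 6|u + 3| < ε exactly when |u + 3| < ε/6.
Take δ = ε/6. If 0 < |u + 3| < δ then |(-6u + 8) − 26| = 6|u + 3| < 6·(ε/6) = ε.

δ = ε/6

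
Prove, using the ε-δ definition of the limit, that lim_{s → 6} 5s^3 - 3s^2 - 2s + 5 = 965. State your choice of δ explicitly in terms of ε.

δ = min(1, ε/594)

Suppose ε > 0. We want δ > 0 such that 0 < |s − 6| < δ implies |(5s^3 - 3s^2 - 2s + 5) − 965| < ε.
(5s^3 - 3s^2 - 2s + 5) − 965 = 5s^3 - 3s^2 - 2s - 960 = (s − 6)(5s^2 + 27s + 160).
So |(5s^3 - 3s^2 - 2s + 5) − 965| = |s − 6|·|5s^2 + 27s + 160|.
Assume first that |s − 6| < 1, so |s| < 7. Then |5s^2 + 27s + 160| ≤ 5·7^2 + 27·7 + 160 = 594.
Hence |(5s^3 - 3s^2 - 2s + 5) − 965| ≤ 594|s − 6| < ε provided |s − 6| < ε/594.
Take δ = min(1, ε/594). Then 0 < |s − 6| < δ gives both |s − 6| < 1 and |s − 6| < ε/594, so |(5s^3 - 3s^2 - 2s + 5) − 965| < ε.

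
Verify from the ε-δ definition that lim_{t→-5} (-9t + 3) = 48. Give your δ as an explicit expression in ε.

δ = ε/9

Suppose ε > 0. We need δ > 0 so that 0 < |t + 5| < δ implies |(-9t + 3) − 48| < ε.
|(-9t + 3) − 48| = |-9t - 45| = 9|t + 5|.
Thus it suffices that |t + 5| < ε/9.
Take δ = ε/9. If 0 < |t + 5| < δ then |(-9t + 3) − 48| = 9|t + 5| < 9·(ε/9) = ε.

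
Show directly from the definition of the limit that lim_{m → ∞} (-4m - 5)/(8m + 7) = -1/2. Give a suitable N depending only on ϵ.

Suppose ϵ > 0. For m ≥ 1, |(-4m - 5)/(8m + 7) + 1/2| = |-12|/(8(8m + 7)) = 12/(8(8m + 7)).
Since 8m + 7 ≥ 8m for m ≥ 1, this is ≤ 12/(8·8m) = (3/16)/m.
So |(-4m - 5)/(8m + 7) + 1/2| < ϵ whenever m > (3/16)/ϵ.
Take N = (3/16)/ϵ. If m > N then |(-4m - 5)/(8m + 7) + 1/2| ≤ (3/16)/m < ϵ.

N = (3/16)/ϵ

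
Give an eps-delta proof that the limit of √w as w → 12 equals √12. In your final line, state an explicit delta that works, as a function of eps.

delta = min(12, √12·eps)

Let eps > 0. We want delta > 0 such that 0 < |w − 12| < delta implies |√w − √12| < eps.
Rationalise: √w − √12 = (w − 12)/(√w + √12), so |√w − √12| = |w − 12|/(√w + √12).
Restrict delta ≤ 12 so that |w − 12| < 12 forces w > 0, and then √w + √12 > √12.
Hence |√w − √12| < |w − 12|/√12, which is < eps once |w − 12| < √12·eps.
Take delta = min(12, √12·eps). If 0 < |w − 12| < delta then w > 0 and |√w − √12| < |w − 12|/√12 < eps.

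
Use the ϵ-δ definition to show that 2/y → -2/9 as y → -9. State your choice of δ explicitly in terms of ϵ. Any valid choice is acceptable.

Let ϵ > 0. We seek δ > 0 such that 0 < |y + 9| < δ implies |2/y + 2/9| < ϵ.
|2/y + 2/9| = 2·|-9 − y|/(9·|y|) = 2|y + 9|/(9|y|).
Require δ ≤ 9/2 so that |y| > 9 − 9/2 = 9/2, hence 9|y| > 81/2.
Then |2/y + 2/9| < 2|y + 9|/(81/2), which is < ϵ when |y + 9| < (81/4)ϵ.
Take δ = min(9/2, (81/4)ϵ). Then 0 < |y + 9| < δ gives both |y + 9| < 9/2 and |y + 9| < (81/4)ϵ, so |2/y + 2/9| < ϵ.

δ = min(9/2, (81/4)ϵ)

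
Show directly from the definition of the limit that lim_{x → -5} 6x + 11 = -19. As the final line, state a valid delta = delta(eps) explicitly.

delta = eps/6

Fix eps > 0. We need delta > 0 so that 0 < |x + 5| < delta implies |(6x + 11) + 19| < eps.
|(6x + 11) + 19| = |6x + 30| = 6|x + 5|.
So 6|x + 5| < eps exactly when |x + 5| < eps/6.
Take delta = eps/6. If 0 < |x + 5| < delta then |(6x + 11) + 19| = 6|x + 5| < 6·(eps/6) = eps.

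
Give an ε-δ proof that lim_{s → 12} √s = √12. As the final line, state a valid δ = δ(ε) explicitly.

δ = min(12, √12·ε)

Fix ε > 0. We want δ > 0 such that 0 < |s − 12| < δ implies |√s − √12| < ε.
Multiplying by the conjugate, |√s − √12| = |s − 12|/(√s + √12).
Restrict δ ≤ 12 so that |s − 12| < 12 forces s > 0, and then √s + √12 > √12.
Hence |√s − √12| < |s − 12|/√12, which is < ε once |s − 12| < √12·ε.
Take δ = min(12, √12·ε). If 0 < |s − 12| < δ then s > 0 and |√s − √12| < |s − 12|/√12 < ε.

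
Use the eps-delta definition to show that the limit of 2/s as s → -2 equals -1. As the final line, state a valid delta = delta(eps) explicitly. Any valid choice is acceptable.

delta = min(1, eps)

Suppose eps > 0. We seek delta > 0 such that 0 < |s + 2| < delta implies |2/s + 1| < eps.
|2/s + 1| = 2·|-2 − s|/(2·|s|) = 2|s + 2|/(2|s|).
Restrict delta ≤ 1. Then |s + 2| < 1 gives |s| > 1, so 2|s| > 2.
Then |2/s + 1| < 2|s + 2|/2, which is < eps when |s + 2| < eps.
Take delta = min(1, eps). Then 0 < |s + 2| < delta gives both |s + 2| < 1 and |s + 2| < eps, so |2/s + 1| < eps.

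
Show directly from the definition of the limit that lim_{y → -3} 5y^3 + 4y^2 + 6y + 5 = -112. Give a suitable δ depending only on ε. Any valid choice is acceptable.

Let ε > 0. We want δ > 0 such that 0 < |y + 3| < δ implies |(5y^3 + 4y^2 + 6y + 5) + 112| < ε.
(5y^3 + 4y^2 + 6y + 5) + 112 = 5y^3 + 4y^2 + 6y + 117 = (y + 3)(5y^2 - 11y + 39).
So |(5y^3 + 4y^2 + 6y + 5) + 112| = |y + 3|·|5y^2 - 11y + 39|.
Require δ ≤ 1. Then |y + 3| < 1 gives |y| < 4, and by the triangle inequality |5y^2 - 11y + 39| ≤ 5·4^2 + 11·4 + 39 = 163.
Hence |(5y^3 + 4y^2 + 6y + 5) + 112| ≤ 163|y + 3| < ε provided |y + 3| < ε/163.
Choosing δ = min(1, ε/163) ensures both conditions, hence |(5y^3 + 4y^2 + 6y + 5) + 112| < ε.

δ = min(1, ε/163)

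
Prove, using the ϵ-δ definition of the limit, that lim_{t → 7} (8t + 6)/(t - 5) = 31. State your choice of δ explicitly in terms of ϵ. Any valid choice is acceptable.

δ = min(1, (1/23)ϵ)

Let ϵ > 0 be given. We want δ > 0 with 0 < |t − 7| < δ ⇒ |(8t + 6)/(t - 5) − 31| < ϵ.
Combining over a common denominator, (8t + 6)/(t - 5) − 31 = [(8t + 6)·2 − 62·(t - 5)] / [2·(t - 5)] = -46(t − 7) / (2(t - 5)).
So |(8t + 6)/(t - 5) − 31| = 46|t − 7| / (2·|t − 5|).
Restrict δ ≤ 1. Then |t − 7| < 1 gives |t − 5| = |(t − 7) + 2| ≥ 2 − 1 = 1.
Hence |(8t + 6)/(t - 5) − 31| < 46|t − 7|/(2·1) = 23|t − 7|, which is < ϵ once |t − 7| < (1/23)ϵ.
Take δ = min(1, (1/23)ϵ). Then 0 < |t − 7| < δ forces both bounds, so |(8t + 6)/(t - 5) − 31| < ϵ.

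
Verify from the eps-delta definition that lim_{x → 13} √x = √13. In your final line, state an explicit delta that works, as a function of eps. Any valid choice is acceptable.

delta = min(13, √13·eps)

Let eps > 0 be given. We want delta > 0 such that 0 < |x − 13| < delta implies |√x − √13| < eps.
Rationalise: √x − √13 = (x − 13)/(√x + √13), so |√x − √13| = |x − 13|/(√x + √13).
Restrict delta ≤ 13 so that |x − 13| < 13 forces x > 0, and then √x + √13 > √13.
Hence |√x − √13| < |x − 13|/√13, which is < eps once |x − 13| < √13·eps.
Take delta = min(13, √13·eps). If 0 < |x − 13| < delta then x > 0 and |√x − √13| < |x − 13|/√13 < eps.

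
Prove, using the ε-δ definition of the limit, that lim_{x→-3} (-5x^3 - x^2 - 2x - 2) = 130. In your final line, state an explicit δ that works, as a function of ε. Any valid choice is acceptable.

δ = min(2, ε/239)

Fix ε > 0. We want δ > 0 such that 0 < |x + 3| < δ implies |(-5x^3 - x^2 - 2x - 2) − 130| < ε.
(-5x^3 - x^2 - 2x - 2) − 130 = -5x^3 - x^2 - 2x - 132 = (x + 3)(-5x^2 + 14x - 44).
So |(-5x^3 - x^2 - 2x - 2) − 130| = |x + 3|·|-5x^2 + 14x - 44|.
Require δ ≤ 2. Then |x + 3| < 2 gives |x| < 5, and by the triangle inequality |-5x^2 + 14x - 44| ≤ 5·5^2 + 14·5 + 44 = 239.
Hence |(-5x^3 - x^2 - 2x - 2) − 130| ≤ 239|x + 3| < ε provided |x + 3| < ε/239.
Take δ = min(2, ε/239). Then 0 < |x + 3| < δ gives both |x + 3| < 2 and |x + 3| < ε/239, so |(-5x^3 - x^2 - 2x - 2) − 130| < ε.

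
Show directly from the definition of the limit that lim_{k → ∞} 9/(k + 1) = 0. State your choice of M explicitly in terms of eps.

M = 9/eps

Suppose eps > 0. For k ≥ 1, |9/(k + 1) − 0| = 9/(k + 1) ≤ 9/k.
We need 9/k < eps, i.e. k > 9/eps.
Take M = 9/eps. If k > M then |9/(k + 1)| ≤ 9/k < eps.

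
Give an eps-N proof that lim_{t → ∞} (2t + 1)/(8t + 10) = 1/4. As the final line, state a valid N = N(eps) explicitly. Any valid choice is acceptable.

Let eps > 0 be given. We seek N > 0 such that t > N implies |(2t + 1)/(8t + 10) − (1/4)| < eps.
(2t + 1)/(8t + 10) − (1/4) = (8(2t + 1) − 2(8t + 10)) / (8(8t + 10)) = -12/(8(8t + 10)).
For t > 0 we have 8t + 10 > 8t, so |(2t + 1)/(8t + 10) − (1/4)| = 12/(8(8t + 10)) < 12/(8·8t) = (3/16)/t.
Thus |(2t + 1)/(8t + 10) − (1/4)| < eps whenever t > (3/16)/eps.
Take N = (3/16)/eps. If t > N then |(2t + 1)/(8t + 10) − (1/4)| < (3/16)/t < eps.

N = (3/16)/eps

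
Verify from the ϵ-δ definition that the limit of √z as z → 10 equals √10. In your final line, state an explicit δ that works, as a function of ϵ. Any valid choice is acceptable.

δ = min(10, √10·ϵ)

Let ϵ > 0 be given. We want δ > 0 such that 0 < |z − 10| < δ implies |√z − √10| < ϵ.
Multiplying by the conjugate, |√z − √10| = |z − 10|/(√z + √10).
Restrict δ ≤ 10 so that |z − 10| < 10 forces z > 0, and then √z + √10 > √10.
Hence |√z − √10| < |z − 10|/√10, which is < ϵ once |z − 10| < √10·ϵ.
Take δ = min(10, √10·ϵ). If 0 < |z − 10| < δ then z > 0 and |√z − √10| < |z − 10|/√10 < ϵ.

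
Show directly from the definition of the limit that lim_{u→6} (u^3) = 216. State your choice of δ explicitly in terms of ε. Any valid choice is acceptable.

Let ε > 0. We seek δ > 0 with 0 < |u − 6| < δ ⇒ |u^3 − 216| < ε.
Factor: u^3 − 216 = (u − 6)(u^2 + 6u + 36), so |u^3 − 216| = |u − 6|·|u^2 + 6u + 36|.
Restrict δ ≤ 2. Then |u − 6| < 2 gives |u| < 8, so by the triangle inequality |u^2 + 6u + 36| ≤ 8^2 + 6·8 + 36 = 148.
Hence |u^3 − 216| ≤ 148|u − 6|, which is < ε once |u − 6| < ε/148.
Take δ = min(2, ε/148). If 0 < |u − 6| < δ then both bounds hold and |u^3 − 216| ≤ 148|u − 6| < 148·(ε/148) = ε.

δ = min(2, ε/148)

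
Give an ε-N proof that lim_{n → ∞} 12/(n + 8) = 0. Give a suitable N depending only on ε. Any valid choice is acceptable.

N = 12/ε

Fix ε > 0. For n ≥ 1, |12/(n + 8) − 0| = 12/(n + 8) ≤ 12/n.
We need 12/n < ε, i.e. n > 12/ε.
Take N = 12/ε. If n > N then |12/(n + 8)| ≤ 12/n < ε.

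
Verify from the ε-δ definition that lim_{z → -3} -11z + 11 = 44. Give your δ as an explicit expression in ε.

Suppose ε > 0. We need δ > 0 so that 0 < |z + 3| < δ implies |(-11z + 11) − 44| < ε.
|(-11z + 11) − 44| = |-11z - 33| = 11|z + 3|.
Thus it suffices that |z + 3| < ε/11.
Choosing δ = ε/11 gives |(-11z + 11) − 44| = 11|z + 3| < ε whenever |z + 3| < δ.

δ = ε/11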